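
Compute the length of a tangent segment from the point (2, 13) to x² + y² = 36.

√137

The centre is (0, 0) and r = 6. The square of the distance from P to the centre is 4 + 169 = 173.
The tangent meets the radius at right angles, so tangent² = |PO|² − r² = 173 − 36 = 137.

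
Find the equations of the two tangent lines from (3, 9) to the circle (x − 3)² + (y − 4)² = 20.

x + 2y = 21 and x − 2y = −15

A line y − (9) = m(x − (3)) is tangent when its distance from (3, 4) is 2√5:
[m·(0) − (−5)]² = 20(m² + 1)
4m² − 1 = 0, so m = −1/2 or m = 1/2.
Through (3, 9) these give x + 2y = 21 and x − 2y = −15.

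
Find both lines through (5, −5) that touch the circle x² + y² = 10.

A line y − (−5) = m(x − (5)) is tangent when its distance from (0, 0) is √10:
[m·(−5) − (5)]² = 10(m² + 1)
3m² + 10m + 3 = 0, so m = −3 or m = −1/3.
Through (5, −5) these give 3x + y = 10 and x + 3y = −10.

3x + y = 10 and x + 3y = −10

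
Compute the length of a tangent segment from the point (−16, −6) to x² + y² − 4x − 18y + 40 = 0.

6√14

With centre O = (2, 9), |OP|² = 549 and r² = 45.
By the tangent–radius right angle, tangent length = √(|PO|² − r²) = √504 = 6√14.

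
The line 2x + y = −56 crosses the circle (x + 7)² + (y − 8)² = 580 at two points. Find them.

From the line, y = −2x − 56. Substituting:
5x² + 270x + 3565 = 0  ⟹  x² + 54x + 713 = 0
x = −23 or x = −31, giving (−23, −10) and (−31, 6).

(−31, 6) and (−23, −10)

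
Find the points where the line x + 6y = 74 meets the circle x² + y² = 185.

Express y = (74 − x)/6 and substitute into the circle:
37x² − 148x − 1184 = 0  ⟹  x² − 4x − 32 = 0
x = 8 or x = −4, giving (8, 11) and (−4, 13).

(−4, 13) and (8, 11)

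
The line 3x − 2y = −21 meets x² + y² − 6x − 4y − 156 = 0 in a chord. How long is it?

6√13

From the line, y = (21 + 3x)/2. Substituting:
13x² + 78x − 351 = 0  ⟹  x² + 6x − 27 = 0
x = 3 or x = −9, giving (3, 15) and (−9, −3).
Chord length = distance between (3, 15) and (−9, −3) = √468 = 6√13.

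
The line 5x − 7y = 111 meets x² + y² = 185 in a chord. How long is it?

Centre (0, 0), r² = 185. Perpendicular distance d from centre to line = |−111| / √74 = 111/√74.
Chord = 2√(r² − d²) = 2·√(37/2) = √74.

√74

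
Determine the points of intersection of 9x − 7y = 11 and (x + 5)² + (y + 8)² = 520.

From the line, y = (−11 + 9x)/7. Substituting:
130x² + 1300x − 22230 = 0  ⟹  x² + 10x − 171 = 0
x = 9 or x = −19, giving (9, 10) and (−19, −26).

(−19, −26) and (9, 10)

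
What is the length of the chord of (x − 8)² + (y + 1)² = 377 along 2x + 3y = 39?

From the line, y = (39 − 2x)/3. Substituting:
13x² − 312x − 1053 = 0  ⟹  x² − 24x − 81 = 0
x = 27 or x = −3, giving (27, −5) and (−3, 15).
Chord length = distance between (27, −5) and (−3, 15) = √1300 = 10√13.

10√13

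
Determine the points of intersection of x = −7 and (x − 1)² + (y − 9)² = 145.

(−7, 0) and (−7, 18)

The line gives x = −7. Substituting into the circle:
y² − 18y = 0
y = 18 or y = 0, giving (−7, 18) and (−7, 0).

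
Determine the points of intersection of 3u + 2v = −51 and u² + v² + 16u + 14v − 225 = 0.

(−21, 6) and (−1, −24)

Express v = (−51 − 3u)/2 and substitute into the circle:
13u² + 286u + 273 = 0  ⟹  u² + 22u + 21 = 0
u = −1 or u = −21, giving (−1, −24) and (−21, 6).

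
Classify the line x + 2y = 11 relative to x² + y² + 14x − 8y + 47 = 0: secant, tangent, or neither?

neither

d² = (1·(−7) + 2·4 − (11))²/5 = 20; r² = 18.
Since d² > r², the line lies outside the circle.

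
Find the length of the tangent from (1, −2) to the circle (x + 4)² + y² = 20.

3

With centre O = (−4, 0), |OP|² = 29 and r² = 20.
By the tangent–radius right angle, tangent length = √(|PO|² − r²) = √9 = 3.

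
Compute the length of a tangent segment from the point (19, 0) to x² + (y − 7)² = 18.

With centre O = (0, 7), |OP|² = 410 and r² = 18.
The tangent meets the radius at right angles, so tangent² = |PO|² − r² = 410 − 18 = 392.

14√2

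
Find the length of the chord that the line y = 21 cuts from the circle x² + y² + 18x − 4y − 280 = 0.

The distance from (−9, 2) to the line is 19, and r² = 365.
Chord = 2√(r² − d²) = 2·√(4) = 4.

4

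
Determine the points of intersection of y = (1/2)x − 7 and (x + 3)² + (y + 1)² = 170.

(−10, −12) and (10, −2)

Substitute y = (−14 + x)/2:
5x² − 500 = 0  ⟹  x² − 100 = 0
x = 10 or x = −10, giving (10, −2) and (−10, −12).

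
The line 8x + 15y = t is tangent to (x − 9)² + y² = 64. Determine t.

t = −64 or t = 208

The line touches the circle iff its distance from (9, 0) is 8:
|8·9 + 15·0 − t| / √289 = 8
|t − (72)| = 8·17, so t = 208 or t = −64.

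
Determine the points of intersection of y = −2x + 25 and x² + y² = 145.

Express y = −2x + 25 and substitute into the circle:
5x² − 100x + 480 = 0  ⟹  x² − 20x + 96 = 0
x = 12 or x = 8, giving (12, 1) and (8, 9).

(8, 9) and (12, 1)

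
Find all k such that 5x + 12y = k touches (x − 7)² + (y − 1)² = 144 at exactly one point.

For a tangent, require d(centre, line) = r = 12.
|5·7 + 12·1 − k| / √169 = 12
|k − (47)| = 12·13, so k = 203 or k = −109.

k = −109 or k = 203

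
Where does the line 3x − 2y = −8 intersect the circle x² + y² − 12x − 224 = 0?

(−8, −8) and (8, 16)

From the line, y = (8 + 3x)/2. Substituting:
13x² − 832 = 0  ⟹  x² − 64 = 0
x = 8 or x = −8, giving (8, 16) and (−8, −8).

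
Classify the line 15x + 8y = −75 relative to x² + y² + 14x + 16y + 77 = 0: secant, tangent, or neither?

Substituting the line into the circle gives 289x² + 1226x + 953 = 0.
Discriminant = (1226)² − 4·289·(953) = 401408 > 0.
Two real roots: the line is a secant.

secant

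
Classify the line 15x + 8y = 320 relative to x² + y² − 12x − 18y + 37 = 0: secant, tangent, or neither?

d² = (15·6 + 8·9 − (320))²/289 = 24964/289; r² = 80.
Since d² > r², the line lies outside the circle.

neither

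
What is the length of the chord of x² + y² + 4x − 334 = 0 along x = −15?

26

The distance from (−2, 0) to the line is 13, and r² = 338.
Chord = 2√(r² − d²) = 2·√(169) = 26.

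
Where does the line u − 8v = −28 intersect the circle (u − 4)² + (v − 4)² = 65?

(−4, 3) and (12, 5)

From the line, v = (28 + u)/8. Substituting:
65u² − 520u − 3120 = 0  ⟹  u² − 8u − 48 = 0
u = 12 or u = −4, giving (12, 5) and (−4, 3).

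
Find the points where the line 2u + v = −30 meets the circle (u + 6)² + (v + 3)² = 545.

From the line, v = −2u − 30. Substituting:
5u² + 120u + 220 = 0  ⟹  u² + 24u + 44 = 0
u = −2 or u = −22, giving (−2, −26) and (−22, 14).

(−22, 14) and (−2, −26)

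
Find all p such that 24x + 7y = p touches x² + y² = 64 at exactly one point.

The line touches the circle iff its distance from (0, 0) is 8:
|24·0 + 7·0 − p| / √625 = 8
|p| = 8·25, so p = 200 or p = −200.

p = −200 or p = 200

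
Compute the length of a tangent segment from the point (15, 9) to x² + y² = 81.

15

Centre (0, 0), r² = 81. |PO|² = (15)² + (9)² = 306.
By the tangent–radius right angle, tangent length = √(|PO|² − r²) = √225 = 15.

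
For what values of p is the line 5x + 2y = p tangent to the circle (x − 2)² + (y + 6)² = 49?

The line touches the circle iff its distance from (2, −6) is 7:
|5·2 + 2·(−6) − p| / √29 = 7
|p − (−2)| = 7√29.

p = −2 ± 7√29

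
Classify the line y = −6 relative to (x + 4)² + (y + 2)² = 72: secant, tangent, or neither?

secant

Centre (−4, −2), r² = 72. Distance² from centre to line = (4)² = 16.
Since d² < r², the line cuts the circle twice.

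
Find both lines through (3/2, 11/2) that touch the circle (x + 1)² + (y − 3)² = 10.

Let a tangent through (3/2, 11/2) have slope m. Its distance from (−1, 3) must equal √10:
[m·(−5/2) − (−5/2)]² = 10(m² + 1)
3m² + 10m + 3 = 0, so m = −1/3 or m = −3.
With m = −1/3: x + 3y = 18. With m = −3: 3x + y = 10.

x + 3y = 18 and 3x + y = 10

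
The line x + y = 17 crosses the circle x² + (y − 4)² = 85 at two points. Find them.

Substitute y = −x + 17:
2x² − 26x + 84 = 0  ⟹  x² − 13x + 42 = 0
x = 7 or x = 6, giving (7, 10) and (6, 11).

(6, 11) and (7, 10)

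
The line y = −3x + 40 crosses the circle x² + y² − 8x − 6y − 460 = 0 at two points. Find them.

(5, 25) and (18, −14)

Substitute y = −3x + 40:
10x² − 230x + 900 = 0  ⟹  x² − 23x + 90 = 0
x = 18 or x = 5, giving (18, −14) and (5, 25).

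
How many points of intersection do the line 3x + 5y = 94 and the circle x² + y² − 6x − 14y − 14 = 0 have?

Substituting the line into the circle gives 34x² − 504x + 1906 = 0.
Discriminant = (−504)² − 4·34·(1906) = −5200 < 0.
No real roots: the line does not meet the circle.

0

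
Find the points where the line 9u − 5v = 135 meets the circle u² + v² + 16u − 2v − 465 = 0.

Express v = (−135 + 9u)/5 and substitute into the circle:
106u² − 2120u + 7950 = 0  ⟹  u² − 20u + 75 = 0
u = 15 or u = 5, giving (15, 0) and (5, −18).

(5, −18) and (15, 0)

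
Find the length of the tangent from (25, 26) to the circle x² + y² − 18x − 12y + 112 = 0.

√651

With centre O = (9, 6), |OP|² = 656 and r² = 5.
Power of the point: PT² = |PO|² − r² = 651, so PT = √651.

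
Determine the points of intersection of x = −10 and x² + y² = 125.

The line gives x = −10. Substituting into the circle:
y² − 25 = 0
y = 5 or y = −5, giving (−10, 5) and (−10, −5).

(−10, −5) and (−10, 5)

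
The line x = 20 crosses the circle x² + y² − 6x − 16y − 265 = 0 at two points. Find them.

(20, 1) and (20, 15)

The line gives x = 20. Substituting into the circle:
y² − 16y + 15 = 0
y = 15 or y = 1, giving (20, 15) and (20, 1).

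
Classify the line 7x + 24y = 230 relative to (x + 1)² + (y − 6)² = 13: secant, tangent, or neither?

neither

Substituting the line into the circle gives 625x² − 52x + 484 = 0.
Discriminant = (−52)² − 4·625·(484) = −1207296 < 0.
No real roots: the line does not meet the circle.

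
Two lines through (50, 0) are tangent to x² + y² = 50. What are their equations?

Let a tangent through (50, 0) have slope m. Its distance from (0, 0) must equal 5√2:
(−50m − (0))² = 50(m² + 1)
49m² − 1 = 0, so m = 1/7 or m = −1/7.
With m = 1/7: x − 7y = 50. With m = −1/7: x + 7y = 50.

x − 7y = 50 and x + 7y = 50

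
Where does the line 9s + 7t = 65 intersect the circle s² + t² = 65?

From the line, t = (65 − 9s)/7. Substituting:
130s² − 1170s + 1040 = 0  ⟹  s² − 9s + 8 = 0
s = 8 or s = 1, giving (8, −1) and (1, 8).

(1, 8) and (8, −1)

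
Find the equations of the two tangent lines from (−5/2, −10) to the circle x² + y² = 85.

6x + 7y = −85 and 2x − 9y = 85

A line y − (−10) = m(x − (−5/2)) is tangent when its distance from (0, 0) is √85:
[m·(5/2) − (10)]² = 85(m² + 1)
63m² + 40m − 12 = 0, so m = −6/7 or m = 2/9.
With m = −6/7: 6x + 7y = −85. With m = 2/9: 2x − 9y = 85.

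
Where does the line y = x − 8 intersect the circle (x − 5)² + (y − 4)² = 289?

Substitute y = x − 8:
2x² − 34x − 120 = 0  ⟹  x² − 17x − 60 = 0
x = 20 or x = −3, giving (20, 12) and (−3, −11).

(−3, −11) and (20, 12)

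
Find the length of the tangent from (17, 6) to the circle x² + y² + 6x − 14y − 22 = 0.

The centre is (−3, 7) and r = 4√5. The square of the distance from P to the centre is 400 + 1 = 401.
The tangent meets the radius at right angles, so tangent² = |PO|² − r² = 401 − 80 = 321.

√321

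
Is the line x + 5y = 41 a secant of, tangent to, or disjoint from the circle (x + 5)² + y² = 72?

disjoint

Substituting the line into the circle gives 26x² + 168x + 506 = 0.
Discriminant = (168)² − 4·26·(506) = −24400 < 0.
No real roots: the line does not meet the circle.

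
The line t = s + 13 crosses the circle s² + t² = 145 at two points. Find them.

(−12, 1) and (−1, 12)

Substitute t = s + 13:
2s² + 26s + 24 = 0  ⟹  s² + 13s + 12 = 0
s = −1 or s = −12, giving (−1, 12) and (−12, 1).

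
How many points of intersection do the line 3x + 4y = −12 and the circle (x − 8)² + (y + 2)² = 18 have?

Substituting the line into the circle gives 25x² − 232x + 752 = 0.
Discriminant = (−232)² − 4·25·(752) = −21376 < 0.
No real roots: the line does not meet the circle.

0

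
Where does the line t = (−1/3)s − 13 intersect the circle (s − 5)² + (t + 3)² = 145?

Substitute t = (−39 − s)/3:
10s² − 30s − 180 = 0  ⟹  s² − 3s − 18 = 0
s = 6 or s = −3, giving (6, −15) and (−3, −12).

(−3, −12) and (6, −15)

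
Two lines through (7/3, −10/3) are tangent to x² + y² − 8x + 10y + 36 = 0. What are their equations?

A line y − (−10/3) = m(x − (7/3)) is tangent when its distance from (4, −5) is √5:
(5/3m − (−5/3))² = 5(m² + 1)
2m² − 5m + 2 = 0, so m = 1/2 or m = 2.
Through (7/3, −10/3) these give x − 2y = 9 and 2x − y = 8.

x − 2y = 9 and 2x − y = 8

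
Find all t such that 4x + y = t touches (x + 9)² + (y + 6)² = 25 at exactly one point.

t = −42 ± 5√17

For a tangent, require d(centre, line) = r = 5.
|4·(−9) + 1·(−6) − t| / √17 = 5
|t − (−42)| = 5√17.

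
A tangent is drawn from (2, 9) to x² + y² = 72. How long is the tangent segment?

The centre is (0, 0) and r = 6√2. The square of the distance from P to the centre is 4 + 81 = 85.
By the tangent–radius right angle, tangent length = √(|PO|² − r²) = √13.

√13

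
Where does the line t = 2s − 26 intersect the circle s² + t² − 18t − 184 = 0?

Substitute t = 2s − 26:
5s² − 140s + 960 = 0  ⟹  s² − 28s + 192 = 0
s = 16 or s = 12, giving (16, 6) and (12, −2).

(12, −2) and (16, 6)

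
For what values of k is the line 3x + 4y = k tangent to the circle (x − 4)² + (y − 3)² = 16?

The line touches the circle iff its distance from (4, 3) is 4:
|3·4 + 4·3 − k| / √25 = 4
|k − (24)| = 4·5, so k = 44 or k = 4.

k = 4 or k = 44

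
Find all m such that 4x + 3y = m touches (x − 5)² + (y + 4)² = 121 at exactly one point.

For a tangent, require d(centre, line) = r = 11.
|4·5 + 3·(−4) − m| / √25 = 11
|m − (8)| = 11·5, so m = 63 or m = −47.

m = −47 or m = 63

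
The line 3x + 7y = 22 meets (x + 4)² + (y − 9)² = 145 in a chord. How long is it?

3√58

Centre (−4, 9), r² = 145. Perpendicular distance d from centre to line = |29| / √58 = 29/√58.
Half the chord is √(r² − d²) = √(261/2), so the full chord is 3√58.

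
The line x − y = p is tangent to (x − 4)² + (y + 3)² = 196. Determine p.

p = 7 ± 14√2

The line touches the circle iff its distance from (4, −3) is 14:
|1·4 − 1·(−3) − p| / √2 = 14
|p − (7)| = 14√2.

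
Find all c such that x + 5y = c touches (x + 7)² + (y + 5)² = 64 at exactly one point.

c = −32 ± 8√26

Tangency holds when the distance from the centre (−7, −5) to the line equals the radius 8:
|1·(−7) + 5·(−5) − c| / √26 = 8
|c − (−32)| = 8√26.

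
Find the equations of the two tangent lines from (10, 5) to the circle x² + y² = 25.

A line y − (5) = m(x − (10)) is tangent when its distance from (0, 0) is 5:
(−10m − (−5))² = 25(m² + 1)
3m² − 4m = 0, so m = 4/3 or m = 0.
With m = 4/3: 4x − 3y = 25. With m = 0: y = 5.

4x − 3y = 25 and y = 5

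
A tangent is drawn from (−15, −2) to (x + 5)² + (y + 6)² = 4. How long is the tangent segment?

Centre (−5, −6), r² = 4. |PO|² = (−10)² + (4)² = 116.
By the tangent–radius right angle, tangent length = √(|PO|² − r²) = √112 = 4√7.

4√7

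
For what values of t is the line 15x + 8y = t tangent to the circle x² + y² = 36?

t = −102 or t = 102

For a tangent, require d(centre, line) = r = 6.
|15·0 + 8·0 − t| / √289 = 6
|t| = 6·17, so t = 102 or t = −102.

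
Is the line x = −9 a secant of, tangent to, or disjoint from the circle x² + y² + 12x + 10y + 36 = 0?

secant

d² = (1·(−6) + 0·(−5) − (−9))² = 9; r² = 25.
Since d² < r², the line cuts the circle twice.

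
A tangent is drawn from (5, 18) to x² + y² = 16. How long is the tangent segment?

Centre (0, 0), r² = 16. |PO|² = (5)² + (18)² = 349.
The tangent meets the radius at right angles, so tangent² = |PO|² − r² = 349 − 16 = 333.

3√37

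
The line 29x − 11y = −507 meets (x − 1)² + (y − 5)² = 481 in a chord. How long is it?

From the line, y = (507 + 29x)/11. Substituting:
962x² + 25974x + 146224 = 0  ⟹  x² + 27x + 152 = 0
x = −8 or x = −19, giving (−8, 25) and (−19, −4).
|(−8, 25) − (−19, −4)| = √((11)² + (29)²) = √962.

√962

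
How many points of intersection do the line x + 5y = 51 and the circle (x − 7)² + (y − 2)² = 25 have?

0

Centre (7, 2), r² = 25. Distance² from centre to line = (−34)²/26 = 578/13.
Since d² > r², the line lies outside the circle.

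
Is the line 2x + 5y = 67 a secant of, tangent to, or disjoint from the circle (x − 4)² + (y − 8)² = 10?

disjoint

Substituting the line into the circle gives 29x² − 308x + 879 = 0.
Δ = 94864 − 101964 = −7100.
No real roots: the line does not meet the circle.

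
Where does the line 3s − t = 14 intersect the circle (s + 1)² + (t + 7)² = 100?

Express t = 3s − 14 and substitute into the circle:
10s² − 40s − 50 = 0  ⟹  s² − 4s − 5 = 0
s = 5 or s = −1, giving (5, 1) and (−1, −17).

(−1, −17) and (5, 1)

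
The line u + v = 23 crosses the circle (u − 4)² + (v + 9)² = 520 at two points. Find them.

(10, 13) and (26, −3)

Substitute v = −u + 23:
2u² − 72u + 520 = 0  ⟹  u² − 36u + 260 = 0
u = 26 or u = 10, giving (26, −3) and (10, 13).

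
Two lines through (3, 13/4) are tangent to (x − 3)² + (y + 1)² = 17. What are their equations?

x + 4y = 16 and x − 4y = −10

A line y − (13/4) = m(x − (3)) is tangent when its distance from (3, −1) is √17:
(0m − (−17/4))² = 17(m² + 1)
16m² − 1 = 0, so m = −1/4 or m = 1/4.
With m = −1/4: x + 4y = 16. With m = 1/4: x − 4y = −10.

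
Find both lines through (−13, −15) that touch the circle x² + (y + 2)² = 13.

3x − 2y = −9 and 2x − 3y = 19

Write the tangent as mx − y + (−15 − m·(−13)) = 0 and set its distance from the centre to √13:
(13m − (13))² = 13(m² + 1)
6m² − 13m + 6 = 0, so m = 3/2 or m = 2/3.
With m = 3/2: 3x − 2y = −9. With m = 2/3: 2x − 3y = 19.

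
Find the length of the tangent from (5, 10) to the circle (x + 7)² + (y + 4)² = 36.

4√19

Centre (−7, −4), r² = 36. |PO|² = (12)² + (14)² = 340.
Power of the point: PT² = |PO|² − r² = 304, so PT = 4√19.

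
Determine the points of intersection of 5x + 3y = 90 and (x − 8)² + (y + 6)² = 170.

(15, 5) and (21, −5)

Express y = (90 − 5x)/3 and substitute into the circle:
34x² − 1224x + 10710 = 0  ⟹  x² − 36x + 315 = 0
x = 21 or x = 15, giving (21, −5) and (15, 5).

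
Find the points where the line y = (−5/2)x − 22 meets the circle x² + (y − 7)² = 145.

From the line, y = (−44 − 5x)/2. Substituting:
29x² + 580x + 2784 = 0  ⟹  x² + 20x + 96 = 0
x = −8 or x = −12, giving (−8, −2) and (−12, 8).

(−12, 8) and (−8, −2)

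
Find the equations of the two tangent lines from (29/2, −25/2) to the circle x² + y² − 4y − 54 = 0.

A line y − (−25/2) = m(x − (29/2)) is tangent when its distance from (0, 2) is √58:
(−29/2m − (29/2))² = 58(m² + 1)
21m² + 58m + 21 = 0, so m = −3/7 or m = −7/3.
Through (29/2, −25/2) these give 3x + 7y = −44 and 7x + 3y = 64.

3x + 7y = −44 and 7x + 3y = 64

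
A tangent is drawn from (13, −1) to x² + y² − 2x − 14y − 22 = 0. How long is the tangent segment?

The centre is (1, 7) and r = 6√2. The square of the distance from P to the centre is 144 + 64 = 208.
The tangent meets the radius at right angles, so tangent² = |PO|² − r² = 208 − 72 = 136.

2√34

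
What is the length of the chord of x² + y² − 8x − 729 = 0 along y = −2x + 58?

14√5

Express y = −2x + 58 and substitute into the circle:
5x² − 240x + 2635 = 0  ⟹  x² − 48x + 527 = 0
x = 31 or x = 17, giving (31, −4) and (17, 24).
|(31, −4) − (17, 24)| = √((14)² + (−28)²) = 14√5.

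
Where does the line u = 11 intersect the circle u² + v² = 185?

The line gives u = 11. Substituting into the circle:
v² − 64 = 0
v = 8 or v = −8, giving (11, 8) and (11, −8).

(11, −8) and (11, 8)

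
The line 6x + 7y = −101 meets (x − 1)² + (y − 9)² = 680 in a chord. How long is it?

The distance from (1, 9) to the line is 170/√85, and r² = 680.
Half the chord is √(r² − d²) = √(340), so the full chord is 4√85.

4√85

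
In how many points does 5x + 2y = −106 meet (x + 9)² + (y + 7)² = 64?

Substituting the line into the circle gives 29x² + 992x + 8532 = 0.
Δ = 984064 − 989712 = −5648.
No real roots: the line does not meet the circle.

0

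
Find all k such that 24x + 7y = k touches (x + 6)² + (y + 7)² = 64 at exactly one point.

k = −393 or k = 7

For a tangent, require d(centre, line) = r = 8.
|24·(−6) + 7·(−7) − k| / √625 = 8
|k − (−193)| = 8·25, so k = 7 or k = −393.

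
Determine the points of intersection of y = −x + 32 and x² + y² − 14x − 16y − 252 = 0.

Substitute y = −x + 32:
2x² − 62x + 260 = 0  ⟹  x² − 31x + 130 = 0
x = 26 or x = 5, giving (26, 6) and (5, 27).

(5, 27) and (26, 6)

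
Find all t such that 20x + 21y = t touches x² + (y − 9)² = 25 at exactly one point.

The line touches the circle iff its distance from (0, 9) is 5:
|20·0 + 21·9 − t| / √841 = 5
|t − (189)| = 5·29, so t = 334 or t = 44.

t = 44 or t = 334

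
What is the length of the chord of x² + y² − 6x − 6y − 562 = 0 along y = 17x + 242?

Substitute y = 17x + 242:
290x² + 8120x + 56550 = 0  ⟹  x² + 28x + 195 = 0
x = −13 or x = −15, giving (−13, 21) and (−15, −13).
|(−13, 21) − (−15, −13)| = √((2)² + (34)²) = 2√290.

2√290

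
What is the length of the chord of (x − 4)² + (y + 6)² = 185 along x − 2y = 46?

Substitute y = (−46 + x)/2:
5x² − 100x + 480 = 0  ⟹  x² − 20x + 96 = 0
x = 12 or x = 8, giving (12, −17) and (8, −19).
|(12, −17) − (8, −19)| = √((4)² + (2)²) = 2√5.

2√5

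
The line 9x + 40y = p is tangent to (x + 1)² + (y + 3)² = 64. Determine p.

p = −457 or p = 199

The line touches the circle iff its distance from (−1, −3) is 8:
|9·(−1) + 40·(−3) − p| / √1681 = 8
|p − (−129)| = 8·41, so p = 199 or p = −457.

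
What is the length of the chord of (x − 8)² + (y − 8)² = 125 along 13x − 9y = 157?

Substitute y = (−157 + 13x)/9:
250x² − 7250x + 47500 = 0  ⟹  x² − 29x + 190 = 0
x = 19 or x = 10, giving (19, 10) and (10, −3).
Chord length = distance between (19, 10) and (10, −3) = √250 = 5√10.

5√10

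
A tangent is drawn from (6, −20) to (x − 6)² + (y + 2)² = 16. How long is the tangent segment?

With centre O = (6, −2), |OP|² = 324 and r² = 16.
The tangent meets the radius at right angles, so tangent² = |PO|² − r² = 324 − 16 = 308.

2√77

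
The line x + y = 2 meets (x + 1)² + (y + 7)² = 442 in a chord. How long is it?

28√2

From the line, y = −x + 2. Substituting:
2x² − 16x − 360 = 0  ⟹  x² − 8x − 180 = 0
x = 18 or x = −10, giving (18, −16) and (−10, 12).
|(18, −16) − (−10, 12)| = √((28)² + (−28)²) = 28√2.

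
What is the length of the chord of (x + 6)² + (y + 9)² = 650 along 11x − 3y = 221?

From the line, y = (−221 + 11x)/3. Substituting:
130x² − 4160x + 32110 = 0  ⟹  x² − 32x + 247 = 0
x = 19 or x = 13, giving (19, −4) and (13, −26).
Chord length = distance between (19, −4) and (13, −26) = √520 = 2√130.

2√130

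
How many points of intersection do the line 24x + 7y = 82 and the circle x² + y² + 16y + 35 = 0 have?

0

d² = (24·0 + 7·(−8) − (82))²/625 = 19044/625; r² = 29.
Since d² > r², the line lies outside the circle.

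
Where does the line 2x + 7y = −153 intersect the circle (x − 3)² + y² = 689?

(−17, −17) and (11, −25)

Substitute y = (−153 − 2x)/7:
53x² + 318x − 9911 = 0  ⟹  x² + 6x − 187 = 0
x = 11 or x = −17, giving (11, −25) and (−17, −17).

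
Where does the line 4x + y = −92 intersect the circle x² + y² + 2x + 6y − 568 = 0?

Express y = −4x − 92 and substitute into the circle:
17x² + 714x + 7344 = 0  ⟹  x² + 42x + 432 = 0
x = −18 or x = −24, giving (−18, −20) and (−24, 4).

(−24, 4) and (−18, −20)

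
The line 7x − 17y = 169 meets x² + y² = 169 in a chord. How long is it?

13√2

Centre (0, 0), r² = 169. Perpendicular distance d from centre to line = |−169| / √338 = 169/√338.
Half the chord is √(r² − d²) = √(169/2), so the full chord is 13√2.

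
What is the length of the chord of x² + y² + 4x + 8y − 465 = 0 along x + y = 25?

Substitute y = −x + 25:
2x² − 54x + 360 = 0  ⟹  x² − 27x + 180 = 0
x = 15 or x = 12, giving (15, 10) and (12, 13).
Chord length = distance between (15, 10) and (12, 13) = √18 = 3√2.

3√2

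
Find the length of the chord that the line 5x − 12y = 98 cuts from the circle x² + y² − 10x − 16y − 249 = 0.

Centre (5, 8), r² = 338. Perpendicular distance d from centre to line = |−169| / √169 = 169/√169.
Chord = 2√(r² − d²) = 2·√(169) = 26.

26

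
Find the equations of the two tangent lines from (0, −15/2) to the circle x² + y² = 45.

Let a tangent through (0, −15/2) have slope m. Its distance from (0, 0) must equal 3√5:
[m·(0) − (15/2)]² = 45(m² + 1)
4m² − 1 = 0, so m = −1/2 or m = 1/2.
Through (0, −15/2) these give x + 2y = −15 and x − 2y = 15.

x + 2y = −15 and x − 2y = 15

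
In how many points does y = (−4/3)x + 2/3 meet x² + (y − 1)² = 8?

2

d² = (4·0 + 3·1 − (2))²/25 = 1/25; r² = 8.
Since d² < r², the line cuts the circle twice.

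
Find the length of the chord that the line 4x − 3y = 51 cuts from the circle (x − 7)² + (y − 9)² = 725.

From the line, y = (−51 + 4x)/3. Substituting:
25x² − 750x = 0  ⟹  x² − 30x = 0
x = 30 or x = 0, giving (30, 23) and (0, −17).
|(30, 23) − (0, −17)| = √((30)² + (40)²) = 50.

50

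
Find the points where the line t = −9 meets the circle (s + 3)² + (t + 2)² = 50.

From the line, t = −9. Substituting:
s² + 6s + 8 = 0
s = −2 or s = −4, giving (−2, −9) and (−4, −9).

(−4, −9) and (−2, −9)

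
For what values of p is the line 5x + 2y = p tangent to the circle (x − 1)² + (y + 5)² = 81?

The line touches the circle iff its distance from (1, −5) is 9:
|5·1 + 2·(−5) − p| / √29 = 9
|p − (−5)| = 9√29.

p = −5 ± 9√29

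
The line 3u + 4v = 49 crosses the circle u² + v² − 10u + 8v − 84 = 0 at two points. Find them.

(7, 7) and (15, 1)

From the line, v = (49 − 3u)/4. Substituting:
25u² − 550u + 2625 = 0  ⟹  u² − 22u + 105 = 0
u = 15 or u = 7, giving (15, 1) and (7, 7).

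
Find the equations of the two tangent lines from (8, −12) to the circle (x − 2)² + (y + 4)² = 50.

Write the tangent as mx − y + (−12 − m·(8)) = 0 and set its distance from the centre to 5√2:
[m·(−6) − (8)]² = 50(m² + 1)
7m² − 48m − 7 = 0, so m = −1/7 or m = 7.
With m = −1/7: x + 7y = −76. With m = 7: 7x − y = 68.

x + 7y = −76 and 7x − y = 68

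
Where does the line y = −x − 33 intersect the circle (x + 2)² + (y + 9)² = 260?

Express y = −x − 33 and substitute into the circle:
2x² + 52x + 320 = 0  ⟹  x² + 26x + 160 = 0
x = −10 or x = −16, giving (−10, −23) and (−16, −17).

(−16, −17) and (−10, −23)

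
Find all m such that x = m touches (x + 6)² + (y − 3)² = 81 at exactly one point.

m = −15 or m = 3

For a tangent, require d(centre, line) = r = 9.
|1·(−6) + 0·3 − m| / √1 = 9
|m − (−6)| = 9, so m = 3 or m = −15.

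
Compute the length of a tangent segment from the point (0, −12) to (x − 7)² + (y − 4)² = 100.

√205

With centre O = (7, 4), |OP|² = 305 and r² = 100.
The tangent meets the radius at right angles, so tangent² = |PO|² − r² = 305 − 100 = 205.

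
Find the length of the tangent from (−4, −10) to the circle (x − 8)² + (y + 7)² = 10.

√143

Centre (8, −7), r² = 10. |PO|² = (−12)² + (−3)² = 153.
By the tangent–radius right angle, tangent length = √(|PO|² − r²) = √143.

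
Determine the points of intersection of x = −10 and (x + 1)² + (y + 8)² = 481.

The line gives x = −10. Substituting into the circle:
y² + 16y − 336 = 0
y = 12 or y = −28, giving (−10, 12) and (−10, −28).

(−10, −28) and (−10, 12)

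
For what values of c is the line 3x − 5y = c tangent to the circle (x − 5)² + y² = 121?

Tangency holds when the distance from the centre (5, 0) to the line equals the radius 11:
|3·5 − 5·0 − c| / √34 = 11
|c − (15)| = 11√34.

c = 15 ± 11√34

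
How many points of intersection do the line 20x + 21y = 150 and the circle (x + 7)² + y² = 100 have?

Substituting the line into the circle gives 841x² + 174x + 9 = 0.
Discriminant = (174)² − 4·841·(9) = 0.
A repeated root: the line is tangent.

1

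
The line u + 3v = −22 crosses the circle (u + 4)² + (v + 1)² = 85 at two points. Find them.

Substitute v = (−22 − u)/3:
10u² + 110u − 260 = 0  ⟹  u² + 11u − 26 = 0
u = 2 or u = −13, giving (2, −8) and (−13, −3).

(−13, −3) and (2, −8)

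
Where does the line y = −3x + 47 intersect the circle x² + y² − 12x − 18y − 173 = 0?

(7, 26) and (17, −4)

Substitute y = −3x + 47:
10x² − 240x + 1190 = 0  ⟹  x² − 24x + 119 = 0
x = 17 or x = 7, giving (17, −4) and (7, 26).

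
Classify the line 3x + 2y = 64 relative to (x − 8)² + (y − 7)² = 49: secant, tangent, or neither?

neither

Centre (8, 7), r² = 49. Distance² from centre to line = (−26)²/13 = 52.
Since d² > r², the line lies outside the circle.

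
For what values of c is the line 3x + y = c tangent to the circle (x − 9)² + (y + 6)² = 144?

c = 21 ± 12√10

Tangency holds when the distance from the centre (9, −6) to the line equals the radius 12:
|3·9 + 1·(−6) − c| / √10 = 12
|c − (21)| = 12√10.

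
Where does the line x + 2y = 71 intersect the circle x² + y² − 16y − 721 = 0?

Express y = (71 − x)/2 and substitute into the circle:
5x² − 110x − 115 = 0  ⟹  x² − 22x − 23 = 0
x = 23 or x = −1, giving (23, 24) and (−1, 36).

(−1, 36) and (23, 24)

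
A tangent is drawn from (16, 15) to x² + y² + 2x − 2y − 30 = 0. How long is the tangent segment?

√453

With centre O = (−1, 1), |OP|² = 485 and r² = 32.
The tangent meets the radius at right angles, so tangent² = |PO|² − r² = 485 − 32 = 453.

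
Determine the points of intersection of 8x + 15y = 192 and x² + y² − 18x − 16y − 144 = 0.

(−6, 16) and (24, 0)

Substitute y = (192 − 8x)/15:
289x² − 5202x − 41616 = 0  ⟹  x² − 18x − 144 = 0
x = 24 or x = −6, giving (24, 0) and (−6, 16).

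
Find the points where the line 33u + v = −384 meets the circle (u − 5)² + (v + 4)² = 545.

(−12, 12) and (−11, −21)

Substitute v = −33u − 384:
1090u² + 25070u + 143880 = 0  ⟹  u² + 23u + 132 = 0
u = −11 or u = −12, giving (−11, −21) and (−12, 12).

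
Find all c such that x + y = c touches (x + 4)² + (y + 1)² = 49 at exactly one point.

For a tangent, require d(centre, line) = r = 7.
|1·(−4) + 1·(−1) − c| / √2 = 7
|c − (−5)| = 7√2.

c = −5 ± 7√2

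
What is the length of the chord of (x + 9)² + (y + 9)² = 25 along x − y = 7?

√2

Substitute y = x − 7:
2x² + 22x + 60 = 0  ⟹  x² + 11x + 30 = 0
x = −5 or x = −6, giving (−5, −12) and (−6, −13).
|(−5, −12) − (−6, −13)| = √((1)² + (1)²) = √2.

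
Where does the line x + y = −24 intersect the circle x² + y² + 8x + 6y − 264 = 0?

(−21, −3) and (−4, −20)

Express y = −x − 24 and substitute into the circle:
2x² + 50x + 168 = 0  ⟹  x² + 25x + 84 = 0
x = −4 or x = −21, giving (−4, −20) and (−21, −3).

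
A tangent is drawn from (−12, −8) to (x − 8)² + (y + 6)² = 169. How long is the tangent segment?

√235

Centre (8, −6), r² = 169. |PO|² = (−20)² + (−2)² = 404.
Power of the point: PT² = |PO|² − r² = 235, so PT = √235.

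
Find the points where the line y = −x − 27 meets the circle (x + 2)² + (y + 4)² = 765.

(−29, 2) and (4, −31)

Substitute y = −x − 27:
2x² + 50x − 232 = 0  ⟹  x² + 25x − 116 = 0
x = 4 or x = −29, giving (4, −31) and (−29, 2).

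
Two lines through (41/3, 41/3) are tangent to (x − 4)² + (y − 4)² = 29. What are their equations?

A line y − (41/3) = m(x − (41/3)) is tangent when its distance from (4, 4) is √29:
[m·(−29/3) − (−29/3)]² = 29(m² + 1)
10m² − 29m + 10 = 0, so m = 2/5 or m = 5/2.
With m = 2/5: 2x − 5y = −41. With m = 5/2: 5x − 2y = 41.

2x − 5y = −41 and 5x − 2y = 41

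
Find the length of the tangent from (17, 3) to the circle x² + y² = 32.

√266

The centre is (0, 0) and r = 4√2. The square of the distance from P to the centre is 289 + 9 = 298.
The tangent meets the radius at right angles, so tangent² = |PO|² − r² = 298 − 32 = 266.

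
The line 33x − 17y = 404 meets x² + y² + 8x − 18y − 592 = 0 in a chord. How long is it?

From the line, y = (−404 + 33x)/17. Substituting:
1378x² − 34450x + 115752 = 0  ⟹  x² − 25x + 84 = 0
x = 21 or x = 4, giving (21, 17) and (4, −16).
|(21, 17) − (4, −16)| = √((17)² + (33)²) = √1378.

√1378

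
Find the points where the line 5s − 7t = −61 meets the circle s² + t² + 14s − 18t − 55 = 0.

(−15, −2) and (6, 13)

From the line, t = (61 + 5s)/7. Substituting:
74s² + 666s − 6660 = 0  ⟹  s² + 9s − 90 = 0
s = 6 or s = −15, giving (6, 13) and (−15, −2).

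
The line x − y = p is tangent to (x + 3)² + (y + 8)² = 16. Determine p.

p = 5 ± 4√2

For a tangent, require d(centre, line) = r = 4.
|1·(−3) − 1·(−8) − p| / √2 = 4
|p − (5)| = 4√2.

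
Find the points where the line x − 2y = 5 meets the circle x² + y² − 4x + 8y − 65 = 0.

Substitute y = (−5 + x)/2:
5x² − 10x − 315 = 0  ⟹  x² − 2x − 63 = 0
x = 9 or x = −7, giving (9, 2) and (−7, −6).

(−7, −6) and (9, 2)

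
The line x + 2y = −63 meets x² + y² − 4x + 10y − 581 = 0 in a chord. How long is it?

From the line, y = (−63 − x)/2. Substituting:
5x² + 90x + 385 = 0  ⟹  x² + 18x + 77 = 0
x = −7 or x = −11, giving (−7, −28) and (−11, −26).
|(−7, −28) − (−11, −26)| = √((4)² + (−2)²) = 2√5.

2√5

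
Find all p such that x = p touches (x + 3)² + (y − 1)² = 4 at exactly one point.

For a tangent, require d(centre, line) = r = 2.
|1·(−3) + 0·1 − p| / √1 = 2
|p − (−3)| = 2, so p = −1 or p = −5.

p = −5 or p = −1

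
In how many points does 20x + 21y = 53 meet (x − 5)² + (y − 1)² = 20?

d² = (20·5 + 21·1 − (53))²/841 = 4624/841; r² = 20.
Since d² < r², the line cuts the circle twice.

2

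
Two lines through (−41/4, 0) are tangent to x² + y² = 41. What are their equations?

A line y − (0) = m(x − (−41/4)) is tangent when its distance from (0, 0) is √41:
[m·(41/4) − (0)]² = 41(m² + 1)
25m² − 16 = 0, so m = −4/5 or m = 4/5.
Through (−41/4, 0) these give 4x + 5y = −41 and 4x − 5y = −41.

4x + 5y = −41 and 4x − 5y = −41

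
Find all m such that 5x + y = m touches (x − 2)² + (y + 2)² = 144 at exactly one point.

m = 8 ± 12√26

The line touches the circle iff its distance from (2, −2) is 12:
|5·2 + 1·(−2) − m| / √26 = 12
|m − (8)| = 12√26.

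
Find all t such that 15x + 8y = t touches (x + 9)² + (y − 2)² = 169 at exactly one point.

t = −340 or t = 102

Tangency holds when the distance from the centre (−9, 2) to the line equals the radius 13:
|15·(−9) + 8·2 − t| / √289 = 13
|t − (−119)| = 13·17, so t = 102 or t = −340.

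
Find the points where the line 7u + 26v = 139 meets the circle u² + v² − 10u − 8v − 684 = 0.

(−21, 11) and (31, −3)

From the line, v = (139 − 7u)/26. Substituting:
725u² − 7250u − 471975 = 0  ⟹  u² − 10u − 651 = 0
u = 31 or u = −21, giving (31, −3) and (−21, 11).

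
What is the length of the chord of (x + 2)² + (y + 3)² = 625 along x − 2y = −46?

10√5

From the line, y = (46 + x)/2. Substituting:
5x² + 120x + 220 = 0  ⟹  x² + 24x + 44 = 0
x = −2 or x = −22, giving (−2, 22) and (−22, 12).
|(−2, 22) − (−22, 12)| = √((20)² + (10)²) = 10√5.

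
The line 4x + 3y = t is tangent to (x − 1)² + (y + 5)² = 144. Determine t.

t = −71 or t = 49

Tangency holds when the distance from the centre (1, −5) to the line equals the radius 12:
|4·1 + 3·(−5) − t| / √25 = 12
|t − (−11)| = 12·5, so t = 49 or t = −71.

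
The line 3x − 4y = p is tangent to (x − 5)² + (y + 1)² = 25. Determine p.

The line touches the circle iff its distance from (5, −1) is 5:
|3·5 − 4·(−1) − p| / √25 = 5
|p − (19)| = 5·5, so p = 44 or p = −6.

p = −6 or p = 44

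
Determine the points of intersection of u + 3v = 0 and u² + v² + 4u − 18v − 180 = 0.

(−18, 6) and (9, −3)

Substitute v = (−u)/3:
10u² + 90u − 1620 = 0  ⟹  u² + 9u − 162 = 0
u = 9 or u = −18, giving (9, −3) and (−18, 6).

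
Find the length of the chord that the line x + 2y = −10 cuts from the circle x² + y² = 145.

From the line, y = (−10 − x)/2. Substituting:
5x² + 20x − 480 = 0  ⟹  x² + 4x − 96 = 0
x = 8 or x = −12, giving (8, −9) and (−12, 1).
Chord length = distance between (8, −9) and (−12, 1) = √500 = 10√5.

10√5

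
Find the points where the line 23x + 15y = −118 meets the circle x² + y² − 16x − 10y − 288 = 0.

(−11, 9) and (4, −14)

Express y = (−118 − 23x)/15 and substitute into the circle:
754x² + 5278x − 33176 = 0  ⟹  x² + 7x − 44 = 0
x = 4 or x = −11, giving (4, −14) and (−11, 9).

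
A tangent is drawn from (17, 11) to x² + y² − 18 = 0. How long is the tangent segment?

Centre (0, 0), r² = 18. |PO|² = (17)² + (11)² = 410.
The tangent meets the radius at right angles, so tangent² = |PO|² − r² = 410 − 18 = 392.

14√2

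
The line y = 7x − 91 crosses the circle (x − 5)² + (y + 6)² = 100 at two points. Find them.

(11, −14) and (13, 0)

From the line, y = 7x − 91. Substituting:
50x² − 1200x + 7150 = 0  ⟹  x² − 24x + 143 = 0
x = 13 or x = 11, giving (13, 0) and (11, −14).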